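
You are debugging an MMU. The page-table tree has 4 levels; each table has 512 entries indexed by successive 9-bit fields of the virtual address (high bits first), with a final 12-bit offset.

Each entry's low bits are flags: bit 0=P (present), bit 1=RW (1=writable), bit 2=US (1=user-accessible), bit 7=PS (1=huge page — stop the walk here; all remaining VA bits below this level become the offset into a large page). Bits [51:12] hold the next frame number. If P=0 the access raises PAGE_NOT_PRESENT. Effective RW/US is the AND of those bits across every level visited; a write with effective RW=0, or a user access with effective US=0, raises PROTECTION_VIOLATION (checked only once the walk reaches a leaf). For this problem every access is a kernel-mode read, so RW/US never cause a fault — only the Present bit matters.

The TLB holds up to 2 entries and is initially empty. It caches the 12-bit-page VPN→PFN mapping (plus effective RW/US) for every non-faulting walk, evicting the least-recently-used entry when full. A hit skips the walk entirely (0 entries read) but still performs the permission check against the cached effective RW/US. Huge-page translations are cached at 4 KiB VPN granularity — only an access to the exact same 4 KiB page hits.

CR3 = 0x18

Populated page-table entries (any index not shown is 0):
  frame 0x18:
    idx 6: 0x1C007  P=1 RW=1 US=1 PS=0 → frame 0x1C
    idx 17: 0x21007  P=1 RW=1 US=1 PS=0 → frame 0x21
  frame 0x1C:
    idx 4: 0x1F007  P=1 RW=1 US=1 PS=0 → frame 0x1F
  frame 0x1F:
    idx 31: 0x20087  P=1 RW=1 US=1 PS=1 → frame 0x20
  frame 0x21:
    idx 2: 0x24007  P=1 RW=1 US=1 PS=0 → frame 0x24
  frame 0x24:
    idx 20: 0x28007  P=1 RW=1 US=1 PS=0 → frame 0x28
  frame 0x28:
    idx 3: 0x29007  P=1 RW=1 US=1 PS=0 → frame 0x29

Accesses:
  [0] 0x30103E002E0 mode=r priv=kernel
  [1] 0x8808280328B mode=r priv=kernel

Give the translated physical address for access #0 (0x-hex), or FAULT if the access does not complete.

Trace:
#0 VA=0x30103E002E0 (r,kernel):
  L0: frame=0x18 idx=6 entry=0x1C007 [P=1 RW=1 US=1 PS=0]
  L1: frame=0x1C idx=4 entry=0x1F007 [P=1 RW=1 US=1 PS=0]
  L2: frame=0x1F idx=31 entry=0x20087 [P=1 RW=1 US=1 PS=1]
  ✓ 0x202E0 (huge @L2)  — 3 lookups
#1 VA=0x8808280328B (r,kernel):
  L0: frame=0x18 idx=17 entry=0x21007 [P=1 RW=1 US=1 PS=0]
  L1: frame=0x21 idx=2 entry=0x24007 [P=1 RW=1 US=1 PS=0]
  L2: frame=0x24 idx=20 entry=0x28007 [P=1 RW=1 US=1 PS=0]
  L3: frame=0x28 idx=3 entry=0x29007 [P=1 RW=1 US=1 PS=0]
  ✓ 0x2928B  — 4 lookups

Access #0 PA: 0x202E0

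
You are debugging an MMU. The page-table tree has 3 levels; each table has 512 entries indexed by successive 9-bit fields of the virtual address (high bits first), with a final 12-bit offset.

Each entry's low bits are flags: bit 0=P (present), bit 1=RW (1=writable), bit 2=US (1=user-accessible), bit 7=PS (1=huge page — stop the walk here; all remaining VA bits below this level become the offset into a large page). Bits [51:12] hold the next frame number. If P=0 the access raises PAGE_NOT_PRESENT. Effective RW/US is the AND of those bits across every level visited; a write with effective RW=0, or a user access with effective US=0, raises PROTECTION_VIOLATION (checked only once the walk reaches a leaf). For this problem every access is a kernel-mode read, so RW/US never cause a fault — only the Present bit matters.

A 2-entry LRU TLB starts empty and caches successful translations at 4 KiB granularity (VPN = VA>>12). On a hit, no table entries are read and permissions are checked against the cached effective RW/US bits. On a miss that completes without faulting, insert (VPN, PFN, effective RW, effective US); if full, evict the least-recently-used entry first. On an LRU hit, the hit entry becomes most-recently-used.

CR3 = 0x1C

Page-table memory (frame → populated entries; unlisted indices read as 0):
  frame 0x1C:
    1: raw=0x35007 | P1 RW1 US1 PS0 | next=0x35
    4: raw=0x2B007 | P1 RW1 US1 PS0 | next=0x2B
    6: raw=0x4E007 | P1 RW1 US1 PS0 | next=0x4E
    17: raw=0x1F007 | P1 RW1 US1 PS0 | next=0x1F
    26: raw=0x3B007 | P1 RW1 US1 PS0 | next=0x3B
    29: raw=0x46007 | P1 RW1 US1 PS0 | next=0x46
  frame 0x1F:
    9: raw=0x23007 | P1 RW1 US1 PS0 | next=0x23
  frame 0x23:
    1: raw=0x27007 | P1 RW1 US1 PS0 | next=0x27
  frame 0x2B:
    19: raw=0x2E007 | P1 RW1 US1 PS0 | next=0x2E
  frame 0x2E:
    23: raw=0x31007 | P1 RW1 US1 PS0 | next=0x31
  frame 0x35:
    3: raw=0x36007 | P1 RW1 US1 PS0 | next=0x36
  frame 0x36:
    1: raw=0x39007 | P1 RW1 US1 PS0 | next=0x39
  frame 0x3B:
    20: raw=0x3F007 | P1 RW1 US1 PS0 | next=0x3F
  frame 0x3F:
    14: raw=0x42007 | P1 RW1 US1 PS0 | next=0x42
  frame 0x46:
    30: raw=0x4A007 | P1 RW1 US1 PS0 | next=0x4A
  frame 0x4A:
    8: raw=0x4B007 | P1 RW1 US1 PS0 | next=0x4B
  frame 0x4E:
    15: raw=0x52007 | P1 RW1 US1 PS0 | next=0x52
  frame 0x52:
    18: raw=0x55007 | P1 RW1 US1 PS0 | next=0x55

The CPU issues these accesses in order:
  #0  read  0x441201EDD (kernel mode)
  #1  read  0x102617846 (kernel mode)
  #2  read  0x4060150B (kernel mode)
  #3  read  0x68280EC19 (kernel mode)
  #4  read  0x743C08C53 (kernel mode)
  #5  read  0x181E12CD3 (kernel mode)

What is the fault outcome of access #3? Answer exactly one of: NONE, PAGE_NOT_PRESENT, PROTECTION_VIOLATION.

Trace:
#0 VA=0x441201EDD (r,kernel):
  L0: frame=0x1C idx=17 entry=0x1F007 [P=1 RW=1 US=1 PS=0]
  L1: frame=0x1F idx=9 entry=0x23007 [P=1 RW=1 US=1 PS=0]
  L2: frame=0x23 idx=1 entry=0x27007 [P=1 RW=1 US=1 PS=0]
  → PA=0x27EDD  (3 entries read)
#1 VA=0x102617846 (r,kernel):
  L0: frame=0x1C idx=4 entry=0x2B007 [P=1 RW=1 US=1 PS=0]
  L1: frame=0x2B idx=19 entry=0x2E007 [P=1 RW=1 US=1 PS=0]
  L2: frame=0x2E idx=23 entry=0x31007 [P=1 RW=1 US=1 PS=0]
  → PA=0x31846  (3 entries read)
#2 VA=0x4060150B (r,kernel):
  L0: frame=0x1C idx=1 entry=0x35007 [P=1 RW=1 US=1 PS=0]
  L1: frame=0x35 idx=3 entry=0x36007 [P=1 RW=1 US=1 PS=0]
  L2: frame=0x36 idx=1 entry=0x39007 [P=1 RW=1 US=1 PS=0]
  → PA=0x3950B  (3 entries read)
#3 VA=0x68280EC19 (r,kernel):
  L0: frame=0x1C idx=26 entry=0x3B007 [P=1 RW=1 US=1 PS=0]
  L1: frame=0x3B idx=20 entry=0x3F007 [P=1 RW=1 US=1 PS=0]
  L2: frame=0x3F idx=14 entry=0x42007 [P=1 RW=1 US=1 PS=0]
  → PA=0x42C19  (3 entries read)
#4 VA=0x743C08C53 (r,kernel):
  L0: frame=0x1C idx=29 entry=0x46007 [P=1 RW=1 US=1 PS=0]
  L1: frame=0x46 idx=30 entry=0x4A007 [P=1 RW=1 US=1 PS=0]
  L2: frame=0x4A idx=8 entry=0x4B007 [P=1 RW=1 US=1 PS=0]
  → PA=0x4BC53  (3 entries read)
#5 VA=0x181E12CD3 (r,kernel):
  L0: frame=0x1C idx=6 entry=0x4E007 [P=1 RW=1 US=1 PS=0]
  L1: frame=0x4E idx=15 entry=0x52007 [P=1 RW=1 US=1 PS=0]
  L2: frame=0x52 idx=18 entry=0x55007 [P=1 RW=1 US=1 PS=0]
  → PA=0x55CD3  (3 entries read)

Access #3 fault: NONE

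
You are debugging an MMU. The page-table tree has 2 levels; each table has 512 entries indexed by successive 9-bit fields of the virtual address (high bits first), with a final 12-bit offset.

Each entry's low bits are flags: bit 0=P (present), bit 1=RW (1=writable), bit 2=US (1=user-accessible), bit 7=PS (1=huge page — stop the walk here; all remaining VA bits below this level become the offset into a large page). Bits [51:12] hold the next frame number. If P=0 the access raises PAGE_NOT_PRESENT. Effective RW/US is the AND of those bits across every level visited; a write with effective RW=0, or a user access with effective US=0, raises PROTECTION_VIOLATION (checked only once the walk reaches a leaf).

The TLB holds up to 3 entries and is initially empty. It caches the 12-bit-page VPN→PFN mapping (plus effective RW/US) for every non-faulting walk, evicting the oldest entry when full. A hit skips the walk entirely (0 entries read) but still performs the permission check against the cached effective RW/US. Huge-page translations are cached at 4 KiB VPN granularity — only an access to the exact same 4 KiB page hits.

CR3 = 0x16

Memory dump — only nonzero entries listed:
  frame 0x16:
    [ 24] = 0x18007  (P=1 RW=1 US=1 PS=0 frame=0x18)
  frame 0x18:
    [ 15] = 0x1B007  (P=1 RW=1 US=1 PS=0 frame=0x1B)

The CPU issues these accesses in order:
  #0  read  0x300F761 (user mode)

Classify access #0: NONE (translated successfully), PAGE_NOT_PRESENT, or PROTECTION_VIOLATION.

Trace:
#0 VA=0x300F761 (r,user):
  L0 @0x16[24] → 0x18007  P=1,RW=1,US=1,PS=0
  L1 @0x18[15] → 0x1B007  P=1,RW=1,US=1,PS=0
  → PA=0x1B761  (2 entries read)

Access #0 fault: NONE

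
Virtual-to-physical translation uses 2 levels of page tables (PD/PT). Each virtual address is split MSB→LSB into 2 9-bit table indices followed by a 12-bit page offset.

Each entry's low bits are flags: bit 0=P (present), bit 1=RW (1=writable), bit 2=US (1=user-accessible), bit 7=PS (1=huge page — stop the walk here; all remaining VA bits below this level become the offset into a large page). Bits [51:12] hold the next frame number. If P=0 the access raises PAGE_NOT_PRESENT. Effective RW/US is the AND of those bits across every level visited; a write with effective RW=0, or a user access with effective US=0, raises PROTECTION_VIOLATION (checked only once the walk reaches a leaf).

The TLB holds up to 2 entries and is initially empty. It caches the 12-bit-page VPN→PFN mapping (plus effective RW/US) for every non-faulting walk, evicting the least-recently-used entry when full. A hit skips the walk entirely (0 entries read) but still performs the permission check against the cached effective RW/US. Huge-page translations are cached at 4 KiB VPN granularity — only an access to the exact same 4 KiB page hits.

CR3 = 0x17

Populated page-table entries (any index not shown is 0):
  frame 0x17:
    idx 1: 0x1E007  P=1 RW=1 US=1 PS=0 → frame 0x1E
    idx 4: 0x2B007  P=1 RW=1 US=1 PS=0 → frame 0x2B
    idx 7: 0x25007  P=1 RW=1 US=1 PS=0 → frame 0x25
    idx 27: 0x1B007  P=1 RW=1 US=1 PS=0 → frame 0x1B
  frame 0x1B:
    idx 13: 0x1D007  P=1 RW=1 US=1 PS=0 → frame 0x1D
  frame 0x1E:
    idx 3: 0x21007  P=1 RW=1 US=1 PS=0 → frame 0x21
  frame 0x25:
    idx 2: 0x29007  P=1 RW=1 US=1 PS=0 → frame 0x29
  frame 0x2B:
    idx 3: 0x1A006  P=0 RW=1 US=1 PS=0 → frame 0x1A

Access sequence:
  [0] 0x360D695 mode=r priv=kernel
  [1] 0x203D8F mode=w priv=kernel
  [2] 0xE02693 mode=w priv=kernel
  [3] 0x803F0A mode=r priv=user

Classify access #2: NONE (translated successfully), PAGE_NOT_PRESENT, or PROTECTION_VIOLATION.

Walk each access:
#0 VA=0x360D695 (r,kernel):
  L0: frame=0x17 idx=27 entry=0x1B007 [P=1 RW=1 US=1 PS=0]
  L1: frame=0x1B idx=13 entry=0x1D007 [P=1 RW=1 US=1 PS=0]
  ⇒ phys 0x1D695  [2 reads]
#1 VA=0x203D8F (w,kernel):
  L0: frame=0x17 idx=1 entry=0x1E007 [P=1 RW=1 US=1 PS=0]
  L1: frame=0x1E idx=3 entry=0x21007 [P=1 RW=1 US=1 PS=0]
  ⇒ phys 0x21D8F  [2 reads]
#2 VA=0xE02693 (w,kernel):
  L0: frame=0x17 idx=7 entry=0x25007 [P=1 RW=1 US=1 PS=0]
  L1: frame=0x25 idx=2 entry=0x29007 [P=1 RW=1 US=1 PS=0]
  ⇒ phys 0x29693  [2 reads]
#3 VA=0x803F0A (r,user):
  L0: frame=0x17 idx=4 entry=0x2B007 [P=1 RW=1 US=1 PS=0]
  L1: frame=0x2B idx=3 entry=0x1A006 [P=0 RW=1 US=1 PS=0]
  ⇒ fault: PAGE_NOT_PRESENT  — 2 lookups

Access #2 fault: NONE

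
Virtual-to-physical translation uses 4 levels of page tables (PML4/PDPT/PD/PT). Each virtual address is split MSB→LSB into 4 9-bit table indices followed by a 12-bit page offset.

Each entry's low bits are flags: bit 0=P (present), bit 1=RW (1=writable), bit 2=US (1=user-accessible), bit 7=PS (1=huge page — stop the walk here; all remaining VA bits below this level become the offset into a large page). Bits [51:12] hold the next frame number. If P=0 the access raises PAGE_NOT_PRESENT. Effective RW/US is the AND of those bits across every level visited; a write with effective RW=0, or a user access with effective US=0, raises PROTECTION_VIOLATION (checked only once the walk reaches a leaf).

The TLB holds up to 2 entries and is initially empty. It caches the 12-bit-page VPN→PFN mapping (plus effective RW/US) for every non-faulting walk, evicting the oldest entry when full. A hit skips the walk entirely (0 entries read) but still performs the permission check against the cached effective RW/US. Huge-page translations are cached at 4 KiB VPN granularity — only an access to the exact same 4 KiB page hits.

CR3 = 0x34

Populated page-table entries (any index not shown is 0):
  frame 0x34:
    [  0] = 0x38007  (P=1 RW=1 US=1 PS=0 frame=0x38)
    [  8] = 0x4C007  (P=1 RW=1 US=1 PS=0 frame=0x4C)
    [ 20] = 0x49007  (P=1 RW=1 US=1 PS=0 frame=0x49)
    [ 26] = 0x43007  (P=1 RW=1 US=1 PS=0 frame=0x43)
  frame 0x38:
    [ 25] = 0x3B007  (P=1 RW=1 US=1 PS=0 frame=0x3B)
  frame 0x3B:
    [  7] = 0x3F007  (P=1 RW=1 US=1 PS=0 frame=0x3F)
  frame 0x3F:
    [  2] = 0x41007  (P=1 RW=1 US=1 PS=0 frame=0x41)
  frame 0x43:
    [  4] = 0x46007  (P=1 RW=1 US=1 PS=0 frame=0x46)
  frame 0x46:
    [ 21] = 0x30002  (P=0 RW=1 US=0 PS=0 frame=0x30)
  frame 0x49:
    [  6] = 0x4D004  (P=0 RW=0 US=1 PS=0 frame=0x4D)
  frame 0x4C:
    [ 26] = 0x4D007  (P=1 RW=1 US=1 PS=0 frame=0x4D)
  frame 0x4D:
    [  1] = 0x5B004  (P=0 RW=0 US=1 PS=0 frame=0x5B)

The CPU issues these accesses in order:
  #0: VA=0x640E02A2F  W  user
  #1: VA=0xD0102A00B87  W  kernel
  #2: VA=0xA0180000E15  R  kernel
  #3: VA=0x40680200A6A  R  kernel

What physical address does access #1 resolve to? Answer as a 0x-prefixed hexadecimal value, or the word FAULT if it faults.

Trace:
#0 VA=0x640E02A2F (w,user):
  L0: frame=0x34 idx=0 entry=0x38007 [P=1 RW=1 US=1 PS=0]
  L1: frame=0x38 idx=25 entry=0x3B007 [P=1 RW=1 US=1 PS=0]
  L2: frame=0x3B idx=7 entry=0x3F007 [P=1 RW=1 US=1 PS=0]
  L3: frame=0x3F idx=2 entry=0x41007 [P=1 RW=1 US=1 PS=0]
  → PA=0x41A2F  (4 entries read)
#1 VA=0xD0102A00B87 (w,kernel):
  L0: frame=0x34 idx=26 entry=0x43007 [P=1 RW=1 US=1 PS=0]
  L1: frame=0x43 idx=4 entry=0x46007 [P=1 RW=1 US=1 PS=0]
  L2: frame=0x46 idx=21 entry=0x30002 [P=0 RW=1 US=0 PS=0]
  ✗ PAGE_NOT_PRESENT  [3 reads]
#2 VA=0xA0180000E15 (r,kernel):
  L0: frame=0x34 idx=20 entry=0x49007 [P=1 RW=1 US=1 PS=0]
  L1: frame=0x49 idx=6 entry=0x4D004 [P=0 RW=0 US=1 PS=0]
  ✗ PAGE_NOT_PRESENT  [2 reads]
#3 VA=0x40680200A6A (r,kernel):
  L0: frame=0x34 idx=8 entry=0x4C007 [P=1 RW=1 US=1 PS=0]
  L1: frame=0x4C idx=26 entry=0x4D007 [P=1 RW=1 US=1 PS=0]
  L2: frame=0x4D idx=1 entry=0x5B004 [P=0 RW=0 US=1 PS=0]
  ✗ PAGE_NOT_PRESENT  [3 reads]

Access #1 PA: FAULT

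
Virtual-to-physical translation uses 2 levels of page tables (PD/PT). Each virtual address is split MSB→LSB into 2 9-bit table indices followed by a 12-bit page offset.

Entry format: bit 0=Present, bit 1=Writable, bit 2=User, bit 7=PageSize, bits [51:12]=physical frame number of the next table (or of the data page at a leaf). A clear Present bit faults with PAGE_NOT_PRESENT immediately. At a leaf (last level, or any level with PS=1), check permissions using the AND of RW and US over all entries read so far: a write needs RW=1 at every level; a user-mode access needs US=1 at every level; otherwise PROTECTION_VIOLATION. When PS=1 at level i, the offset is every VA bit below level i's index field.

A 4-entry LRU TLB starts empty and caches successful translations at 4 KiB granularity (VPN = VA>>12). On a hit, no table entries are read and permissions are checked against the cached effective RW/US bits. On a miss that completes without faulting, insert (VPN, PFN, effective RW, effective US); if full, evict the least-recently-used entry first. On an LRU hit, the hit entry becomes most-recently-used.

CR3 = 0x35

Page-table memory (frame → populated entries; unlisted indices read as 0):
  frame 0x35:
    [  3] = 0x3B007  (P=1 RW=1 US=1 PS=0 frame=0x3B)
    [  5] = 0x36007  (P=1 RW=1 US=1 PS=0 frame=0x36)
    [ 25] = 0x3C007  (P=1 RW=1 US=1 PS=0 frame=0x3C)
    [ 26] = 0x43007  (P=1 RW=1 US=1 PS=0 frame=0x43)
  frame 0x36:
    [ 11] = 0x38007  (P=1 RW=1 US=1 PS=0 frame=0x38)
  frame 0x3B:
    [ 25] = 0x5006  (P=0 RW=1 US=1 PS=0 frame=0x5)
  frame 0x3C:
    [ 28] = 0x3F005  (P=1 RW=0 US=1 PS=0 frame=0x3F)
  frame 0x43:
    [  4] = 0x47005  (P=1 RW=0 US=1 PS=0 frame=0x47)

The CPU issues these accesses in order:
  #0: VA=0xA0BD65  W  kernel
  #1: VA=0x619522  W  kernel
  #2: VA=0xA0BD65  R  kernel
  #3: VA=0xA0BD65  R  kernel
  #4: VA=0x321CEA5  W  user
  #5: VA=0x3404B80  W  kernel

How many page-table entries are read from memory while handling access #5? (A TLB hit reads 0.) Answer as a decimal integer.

Per-access translation:
#0 VA=0xA0BD65 (w,kernel):
  L0: frame=0x35 idx=5 entry=0x36007 [P=1 RW=1 US=1 PS=0]
  L1: frame=0x36 idx=11 entry=0x38007 [P=1 RW=1 US=1 PS=0]
  ✓ 0x38D65  — 2 lookups
#1 VA=0x619522 (w,kernel):
  L0: frame=0x35 idx=3 entry=0x3B007 [P=1 RW=1 US=1 PS=0]
  L1: frame=0x3B idx=25 entry=0x5006 [P=0 RW=1 US=1 PS=0]
  ⇒ fault: PAGE_NOT_PRESENT  — 2 lookups
#2 VA=0xA0BD65 (r,kernel):
  TLB hit vpn=0xA0B → PA=0x38D65
#3 VA=0xA0BD65 (r,kernel):
  TLB hit vpn=0xA0B → PA=0x38D65
#4 VA=0x321CEA5 (w,user):
  L0: frame=0x35 idx=25 entry=0x3C007 [P=1 RW=1 US=1 PS=0]
  L1: frame=0x3C idx=28 entry=0x3F005 [P=1 RW=0 US=1 PS=0]
  ⇒ fault: PROTECTION_VIOLATION  — 2 lookups
#5 VA=0x3404B80 (w,kernel):
  L0: frame=0x35 idx=26 entry=0x43007 [P=1 RW=1 US=1 PS=0]
  L1: frame=0x43 idx=4 entry=0x47005 [P=1 RW=0 US=1 PS=0]
  ⇒ fault: PROTECTION_VIOLATION  — 2 lookups

Entries read for #5: 2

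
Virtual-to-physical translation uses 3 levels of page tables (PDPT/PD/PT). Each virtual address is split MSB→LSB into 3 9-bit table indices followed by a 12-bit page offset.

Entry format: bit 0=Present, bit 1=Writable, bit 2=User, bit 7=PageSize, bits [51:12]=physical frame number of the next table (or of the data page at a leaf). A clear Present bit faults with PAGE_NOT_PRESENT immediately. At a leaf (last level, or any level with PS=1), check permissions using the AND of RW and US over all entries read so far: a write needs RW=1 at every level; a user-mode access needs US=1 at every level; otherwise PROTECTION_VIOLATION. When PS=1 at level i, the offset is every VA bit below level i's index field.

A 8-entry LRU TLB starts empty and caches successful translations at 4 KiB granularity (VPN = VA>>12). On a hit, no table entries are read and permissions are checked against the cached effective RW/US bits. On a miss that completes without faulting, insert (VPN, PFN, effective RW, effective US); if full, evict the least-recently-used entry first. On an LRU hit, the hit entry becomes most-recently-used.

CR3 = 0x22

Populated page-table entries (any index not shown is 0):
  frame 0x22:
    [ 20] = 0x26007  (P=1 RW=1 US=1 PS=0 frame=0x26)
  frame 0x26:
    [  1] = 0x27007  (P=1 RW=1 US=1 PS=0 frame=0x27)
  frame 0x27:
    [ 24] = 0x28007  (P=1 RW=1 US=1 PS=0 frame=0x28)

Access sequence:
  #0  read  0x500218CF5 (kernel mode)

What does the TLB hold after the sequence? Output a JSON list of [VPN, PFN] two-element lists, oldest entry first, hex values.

Trace:
#0 VA=0x500218CF5 (r,kernel):
  [0] read 0x22 idx=20: raw=0x26007 flags P=1 W=1 U=1 S=0
  [1] read 0x26 idx=1: raw=0x27007 flags P=1 W=1 U=1 S=0
  [2] read 0x27 idx=24: raw=0x28007 flags P=1 W=1 U=1 S=0
  → PA=0x28CF5  (3 entries read)

TLB: [["0x500218", "0x28"]]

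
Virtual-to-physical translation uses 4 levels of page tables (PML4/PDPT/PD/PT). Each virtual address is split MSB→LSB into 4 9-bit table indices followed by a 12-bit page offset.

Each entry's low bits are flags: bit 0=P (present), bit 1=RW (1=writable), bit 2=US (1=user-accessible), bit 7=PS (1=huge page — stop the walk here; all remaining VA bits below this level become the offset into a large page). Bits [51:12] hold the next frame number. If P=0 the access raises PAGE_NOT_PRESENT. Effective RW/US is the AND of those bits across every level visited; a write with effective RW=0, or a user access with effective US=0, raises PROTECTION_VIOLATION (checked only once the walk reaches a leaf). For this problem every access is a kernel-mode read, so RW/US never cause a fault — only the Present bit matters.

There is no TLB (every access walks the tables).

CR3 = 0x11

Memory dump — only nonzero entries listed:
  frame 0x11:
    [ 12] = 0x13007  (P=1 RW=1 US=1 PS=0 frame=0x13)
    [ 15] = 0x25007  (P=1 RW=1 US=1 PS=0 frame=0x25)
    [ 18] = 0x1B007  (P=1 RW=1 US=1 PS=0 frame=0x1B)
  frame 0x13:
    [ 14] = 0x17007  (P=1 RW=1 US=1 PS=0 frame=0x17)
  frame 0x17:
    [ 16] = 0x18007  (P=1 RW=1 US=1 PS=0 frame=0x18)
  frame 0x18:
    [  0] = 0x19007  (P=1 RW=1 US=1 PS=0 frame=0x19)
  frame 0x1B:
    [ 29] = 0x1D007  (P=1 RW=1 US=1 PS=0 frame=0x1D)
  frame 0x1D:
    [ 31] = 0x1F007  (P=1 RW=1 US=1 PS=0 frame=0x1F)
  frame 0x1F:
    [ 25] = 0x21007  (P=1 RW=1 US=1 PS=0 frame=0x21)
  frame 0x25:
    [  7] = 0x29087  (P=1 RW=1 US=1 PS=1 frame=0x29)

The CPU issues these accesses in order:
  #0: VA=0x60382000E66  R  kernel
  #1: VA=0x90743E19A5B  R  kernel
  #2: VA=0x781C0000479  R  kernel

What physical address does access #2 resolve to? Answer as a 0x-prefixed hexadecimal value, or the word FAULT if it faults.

Per-access translation:
#0 VA=0x60382000E66 (r,kernel):
  L0 @0x11[12] → 0x13007  P=1,RW=1,US=1,PS=0
  L1 @0x13[14] → 0x17007  P=1,RW=1,US=1,PS=0
  L2 @0x17[16] → 0x18007  P=1,RW=1,US=1,PS=0
  L3 @0x18[0] → 0x19007  P=1,RW=1,US=1,PS=0
  → PA=0x19E66  (4 entries read)
#1 VA=0x90743E19A5B (r,kernel):
  L0 @0x11[18] → 0x1B007  P=1,RW=1,US=1,PS=0
  L1 @0x1B[29] → 0x1D007  P=1,RW=1,US=1,PS=0
  L2 @0x1D[31] → 0x1F007  P=1,RW=1,US=1,PS=0
  L3 @0x1F[25] → 0x21007  P=1,RW=1,US=1,PS=0
  → PA=0x21A5B  (4 entries read)
#2 VA=0x781C0000479 (r,kernel):
  L0 @0x11[15] → 0x25007  P=1,RW=1,US=1,PS=0
  L1 @0x25[7] → 0x29087  P=1,RW=1,US=1,PS=1
  → PA=0x29479 (huge @L1)  (2 entries read)

Access #2 PA: 0x29479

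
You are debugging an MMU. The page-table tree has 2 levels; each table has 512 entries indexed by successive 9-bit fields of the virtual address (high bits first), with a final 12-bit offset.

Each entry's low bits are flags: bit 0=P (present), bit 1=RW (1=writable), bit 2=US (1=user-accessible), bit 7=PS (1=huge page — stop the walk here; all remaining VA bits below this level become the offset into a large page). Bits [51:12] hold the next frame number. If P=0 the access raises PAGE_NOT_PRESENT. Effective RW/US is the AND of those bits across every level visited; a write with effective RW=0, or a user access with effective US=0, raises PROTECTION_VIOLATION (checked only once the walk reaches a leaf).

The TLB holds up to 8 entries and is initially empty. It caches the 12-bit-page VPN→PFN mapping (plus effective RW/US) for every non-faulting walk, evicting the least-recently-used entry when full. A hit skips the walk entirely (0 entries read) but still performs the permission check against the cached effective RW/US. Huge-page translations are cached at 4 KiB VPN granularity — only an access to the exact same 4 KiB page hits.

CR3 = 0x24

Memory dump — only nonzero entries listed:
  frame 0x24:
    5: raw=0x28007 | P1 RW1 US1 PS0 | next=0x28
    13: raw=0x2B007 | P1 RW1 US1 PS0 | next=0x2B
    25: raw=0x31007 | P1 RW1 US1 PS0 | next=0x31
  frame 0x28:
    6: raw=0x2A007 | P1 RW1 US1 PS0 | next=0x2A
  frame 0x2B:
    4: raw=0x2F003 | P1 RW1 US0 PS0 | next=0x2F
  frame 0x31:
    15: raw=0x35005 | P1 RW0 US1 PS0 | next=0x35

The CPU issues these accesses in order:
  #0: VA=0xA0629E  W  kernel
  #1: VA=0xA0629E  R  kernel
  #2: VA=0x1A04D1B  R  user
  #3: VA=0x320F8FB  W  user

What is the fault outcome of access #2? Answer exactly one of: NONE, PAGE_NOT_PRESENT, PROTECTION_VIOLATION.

Walk each access:
#0 VA=0xA0629E (w,kernel):
  [0] read 0x24 idx=5: raw=0x28007 flags P=1 W=1 U=1 S=0
  [1] read 0x28 idx=6: raw=0x2A007 flags P=1 W=1 U=1 S=0
  → PA=0x2A29E  (2 entries read)
#1 VA=0xA0629E (r,kernel):
  TLB hit vpn=0xA06 → PA=0x2A29E
#2 VA=0x1A04D1B (r,user):
  [0] read 0x24 idx=13: raw=0x2B007 flags P=1 W=1 U=1 S=0
  [1] read 0x2B idx=4: raw=0x2F003 flags P=1 W=1 U=0 S=0
  ✗ PROTECTION_VIOLATION  [2 reads]
#3 VA=0x320F8FB (w,user):
  [0] read 0x24 idx=25: raw=0x31007 flags P=1 W=1 U=1 S=0
  [1] read 0x31 idx=15: raw=0x35005 flags P=1 W=0 U=1 S=0
  ✗ PROTECTION_VIOLATION  [2 reads]

Access #2 fault: PROTECTION_VIOLATION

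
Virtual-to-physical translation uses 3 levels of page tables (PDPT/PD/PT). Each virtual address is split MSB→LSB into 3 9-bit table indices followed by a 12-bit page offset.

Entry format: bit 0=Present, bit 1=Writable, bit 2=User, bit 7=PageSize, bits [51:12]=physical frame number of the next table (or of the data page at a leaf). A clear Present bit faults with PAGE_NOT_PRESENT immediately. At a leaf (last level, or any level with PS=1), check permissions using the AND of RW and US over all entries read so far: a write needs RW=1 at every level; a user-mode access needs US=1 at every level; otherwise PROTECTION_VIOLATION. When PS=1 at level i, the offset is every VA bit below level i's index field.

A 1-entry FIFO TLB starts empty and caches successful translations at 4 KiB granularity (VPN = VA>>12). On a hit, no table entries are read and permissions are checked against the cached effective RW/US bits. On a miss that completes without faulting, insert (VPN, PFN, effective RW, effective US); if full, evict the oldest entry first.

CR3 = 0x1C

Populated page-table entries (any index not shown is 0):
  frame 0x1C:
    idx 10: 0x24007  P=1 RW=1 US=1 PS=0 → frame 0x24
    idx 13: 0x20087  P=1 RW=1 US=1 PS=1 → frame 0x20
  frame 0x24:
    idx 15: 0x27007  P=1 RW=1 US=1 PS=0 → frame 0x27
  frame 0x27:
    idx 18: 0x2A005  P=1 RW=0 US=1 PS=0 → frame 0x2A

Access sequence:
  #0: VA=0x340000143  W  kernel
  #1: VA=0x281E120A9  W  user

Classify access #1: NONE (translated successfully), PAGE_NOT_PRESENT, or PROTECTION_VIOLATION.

Walk each access:
#0 VA=0x340000143 (w,kernel):
  L0 @0x1C[13] → 0x20087  P=1,RW=1,US=1,PS=1
  → PA=0x20143 (huge @L0)  (1 entries read)
#1 VA=0x281E120A9 (w,user):
  L0 @0x1C[10] → 0x24007  P=1,RW=1,US=1,PS=0
  L1 @0x24[15] → 0x27007  P=1,RW=1,US=1,PS=0
  L2 @0x27[18] → 0x2A005  P=1,RW=0,US=1,PS=0
  ⇒ fault: PROTECTION_VIOLATION  — 3 lookups

Access #1 fault: PROTECTION_VIOLATION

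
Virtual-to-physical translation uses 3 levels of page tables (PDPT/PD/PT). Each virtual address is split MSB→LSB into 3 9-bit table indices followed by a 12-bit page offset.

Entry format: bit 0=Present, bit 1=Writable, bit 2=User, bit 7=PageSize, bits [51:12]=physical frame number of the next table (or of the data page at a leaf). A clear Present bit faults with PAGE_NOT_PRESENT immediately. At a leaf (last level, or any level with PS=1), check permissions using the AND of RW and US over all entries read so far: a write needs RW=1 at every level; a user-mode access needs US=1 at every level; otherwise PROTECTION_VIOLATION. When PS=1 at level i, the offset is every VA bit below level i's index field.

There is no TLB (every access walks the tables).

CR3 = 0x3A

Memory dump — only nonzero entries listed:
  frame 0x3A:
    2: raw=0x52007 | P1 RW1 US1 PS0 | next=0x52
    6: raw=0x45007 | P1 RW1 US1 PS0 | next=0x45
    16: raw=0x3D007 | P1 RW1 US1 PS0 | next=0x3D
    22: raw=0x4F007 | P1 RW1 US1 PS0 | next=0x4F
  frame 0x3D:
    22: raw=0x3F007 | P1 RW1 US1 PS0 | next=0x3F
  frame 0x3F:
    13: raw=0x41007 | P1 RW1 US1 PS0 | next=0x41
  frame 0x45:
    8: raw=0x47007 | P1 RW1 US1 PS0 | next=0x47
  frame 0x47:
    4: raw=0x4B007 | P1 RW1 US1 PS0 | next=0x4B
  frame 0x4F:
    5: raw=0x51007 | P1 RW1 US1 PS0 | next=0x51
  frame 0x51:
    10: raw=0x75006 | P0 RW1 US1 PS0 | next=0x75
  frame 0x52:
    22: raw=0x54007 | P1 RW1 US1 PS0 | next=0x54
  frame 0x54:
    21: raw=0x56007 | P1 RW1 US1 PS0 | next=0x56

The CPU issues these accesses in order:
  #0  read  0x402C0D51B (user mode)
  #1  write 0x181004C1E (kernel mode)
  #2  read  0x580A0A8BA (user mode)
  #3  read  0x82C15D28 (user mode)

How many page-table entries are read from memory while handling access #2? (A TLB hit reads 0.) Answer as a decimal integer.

Walk each access:
#0 VA=0x402C0D51B (r,user):
  [0] read 0x3A idx=16: raw=0x3D007 flags P=1 W=1 U=1 S=0
  [1] read 0x3D idx=22: raw=0x3F007 flags P=1 W=1 U=1 S=0
  [2] read 0x3F idx=13: raw=0x41007 flags P=1 W=1 U=1 S=0
  → PA=0x4151B  (3 entries read)
#1 VA=0x181004C1E (w,kernel):
  [0] read 0x3A idx=6: raw=0x45007 flags P=1 W=1 U=1 S=0
  [1] read 0x45 idx=8: raw=0x47007 flags P=1 W=1 U=1 S=0
  [2] read 0x47 idx=4: raw=0x4B007 flags P=1 W=1 U=1 S=0
  → PA=0x4BC1E  (3 entries read)
#2 VA=0x580A0A8BA (r,user):
  [0] read 0x3A idx=22: raw=0x4F007 flags P=1 W=1 U=1 S=0
  [1] read 0x4F idx=5: raw=0x51007 flags P=1 W=1 U=1 S=0
  [2] read 0x51 idx=10: raw=0x75006 flags P=0 W=1 U=1 S=0
  ⇒ fault: PAGE_NOT_PRESENT  — 3 lookups
#3 VA=0x82C15D28 (r,user):
  [0] read 0x3A idx=2: raw=0x52007 flags P=1 W=1 U=1 S=0
  [1] read 0x52 idx=22: raw=0x54007 flags P=1 W=1 U=1 S=0
  [2] read 0x54 idx=21: raw=0x56007 flags P=1 W=1 U=1 S=0
  → PA=0x56D28  (3 entries read)

Entries read for #2: 3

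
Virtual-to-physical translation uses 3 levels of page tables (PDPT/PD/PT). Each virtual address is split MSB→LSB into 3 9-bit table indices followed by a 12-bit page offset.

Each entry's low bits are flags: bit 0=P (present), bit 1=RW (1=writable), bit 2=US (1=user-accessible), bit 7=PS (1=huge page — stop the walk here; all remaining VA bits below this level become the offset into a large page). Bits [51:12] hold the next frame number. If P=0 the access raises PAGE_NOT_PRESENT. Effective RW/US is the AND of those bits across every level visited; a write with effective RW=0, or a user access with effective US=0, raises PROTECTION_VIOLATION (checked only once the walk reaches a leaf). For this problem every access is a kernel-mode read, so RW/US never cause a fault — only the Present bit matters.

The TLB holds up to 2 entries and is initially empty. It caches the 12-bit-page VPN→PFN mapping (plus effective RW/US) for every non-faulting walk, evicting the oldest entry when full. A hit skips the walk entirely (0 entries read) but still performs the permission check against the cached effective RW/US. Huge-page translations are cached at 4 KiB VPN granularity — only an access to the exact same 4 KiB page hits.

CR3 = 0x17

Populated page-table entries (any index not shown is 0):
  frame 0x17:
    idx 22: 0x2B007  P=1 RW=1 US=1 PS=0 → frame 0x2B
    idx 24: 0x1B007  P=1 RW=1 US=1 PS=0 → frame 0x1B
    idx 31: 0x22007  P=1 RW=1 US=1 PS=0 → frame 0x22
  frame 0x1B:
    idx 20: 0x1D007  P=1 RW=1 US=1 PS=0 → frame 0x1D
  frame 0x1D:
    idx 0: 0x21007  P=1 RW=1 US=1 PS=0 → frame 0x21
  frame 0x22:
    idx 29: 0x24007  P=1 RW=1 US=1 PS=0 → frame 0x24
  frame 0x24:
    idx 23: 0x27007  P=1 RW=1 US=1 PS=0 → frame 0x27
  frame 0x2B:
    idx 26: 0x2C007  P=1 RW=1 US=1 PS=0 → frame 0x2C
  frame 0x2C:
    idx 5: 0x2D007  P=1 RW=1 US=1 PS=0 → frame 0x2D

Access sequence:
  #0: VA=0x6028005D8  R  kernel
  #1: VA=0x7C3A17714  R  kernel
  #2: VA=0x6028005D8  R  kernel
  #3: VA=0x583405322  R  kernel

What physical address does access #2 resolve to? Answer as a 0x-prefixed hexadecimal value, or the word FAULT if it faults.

Per-access translation:
#0 VA=0x6028005D8 (r,kernel):
  [0] read 0x17 idx=24: raw=0x1B007 flags P=1 W=1 U=1 S=0
  [1] read 0x1B idx=20: raw=0x1D007 flags P=1 W=1 U=1 S=0
  [2] read 0x1D idx=0: raw=0x21007 flags P=1 W=1 U=1 S=0
  → PA=0x215D8  (3 entries read)
#1 VA=0x7C3A17714 (r,kernel):
  [0] read 0x17 idx=31: raw=0x22007 flags P=1 W=1 U=1 S=0
  [1] read 0x22 idx=29: raw=0x24007 flags P=1 W=1 U=1 S=0
  [2] read 0x24 idx=23: raw=0x27007 flags P=1 W=1 U=1 S=0
  → PA=0x27714  (3 entries read)
#2 VA=0x6028005D8 (r,kernel):
  TLB hit vpn=0x602800 → PA=0x215D8
#3 VA=0x583405322 (r,kernel):
  [0] read 0x17 idx=22: raw=0x2B007 flags P=1 W=1 U=1 S=0
  [1] read 0x2B idx=26: raw=0x2C007 flags P=1 W=1 U=1 S=0
  [2] read 0x2C idx=5: raw=0x2D007 flags P=1 W=1 U=1 S=0
  → PA=0x2D322  (3 entries read)

Access #2 PA: 0x215D8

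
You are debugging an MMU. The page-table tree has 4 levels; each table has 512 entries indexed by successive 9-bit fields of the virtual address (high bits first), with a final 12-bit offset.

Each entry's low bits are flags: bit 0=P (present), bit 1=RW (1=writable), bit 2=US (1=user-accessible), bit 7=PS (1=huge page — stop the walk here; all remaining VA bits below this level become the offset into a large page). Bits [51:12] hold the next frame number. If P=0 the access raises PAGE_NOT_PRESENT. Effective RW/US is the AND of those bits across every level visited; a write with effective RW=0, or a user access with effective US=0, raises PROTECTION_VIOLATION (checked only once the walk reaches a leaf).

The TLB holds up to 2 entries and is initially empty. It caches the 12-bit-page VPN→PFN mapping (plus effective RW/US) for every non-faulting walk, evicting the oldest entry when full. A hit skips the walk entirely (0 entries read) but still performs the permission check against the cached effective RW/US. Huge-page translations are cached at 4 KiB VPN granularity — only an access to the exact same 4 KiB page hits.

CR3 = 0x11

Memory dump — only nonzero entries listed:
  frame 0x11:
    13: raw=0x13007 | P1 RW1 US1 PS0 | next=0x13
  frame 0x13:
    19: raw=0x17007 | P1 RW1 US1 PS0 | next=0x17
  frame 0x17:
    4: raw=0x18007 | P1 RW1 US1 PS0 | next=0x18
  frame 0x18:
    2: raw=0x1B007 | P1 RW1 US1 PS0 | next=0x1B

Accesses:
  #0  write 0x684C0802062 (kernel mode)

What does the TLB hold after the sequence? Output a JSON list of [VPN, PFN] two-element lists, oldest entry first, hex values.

Trace:
#0 VA=0x684C0802062 (w,kernel):
  L0 @0x11[13] → 0x13007  P=1,RW=1,US=1,PS=0
  L1 @0x13[19] → 0x17007  P=1,RW=1,US=1,PS=0
  L2 @0x17[4] → 0x18007  P=1,RW=1,US=1,PS=0
  L3 @0x18[2] → 0x1B007  P=1,RW=1,US=1,PS=0
  ⇒ phys 0x1B062  [4 reads]

TLB: [["0x684C0802", "0x1B"]]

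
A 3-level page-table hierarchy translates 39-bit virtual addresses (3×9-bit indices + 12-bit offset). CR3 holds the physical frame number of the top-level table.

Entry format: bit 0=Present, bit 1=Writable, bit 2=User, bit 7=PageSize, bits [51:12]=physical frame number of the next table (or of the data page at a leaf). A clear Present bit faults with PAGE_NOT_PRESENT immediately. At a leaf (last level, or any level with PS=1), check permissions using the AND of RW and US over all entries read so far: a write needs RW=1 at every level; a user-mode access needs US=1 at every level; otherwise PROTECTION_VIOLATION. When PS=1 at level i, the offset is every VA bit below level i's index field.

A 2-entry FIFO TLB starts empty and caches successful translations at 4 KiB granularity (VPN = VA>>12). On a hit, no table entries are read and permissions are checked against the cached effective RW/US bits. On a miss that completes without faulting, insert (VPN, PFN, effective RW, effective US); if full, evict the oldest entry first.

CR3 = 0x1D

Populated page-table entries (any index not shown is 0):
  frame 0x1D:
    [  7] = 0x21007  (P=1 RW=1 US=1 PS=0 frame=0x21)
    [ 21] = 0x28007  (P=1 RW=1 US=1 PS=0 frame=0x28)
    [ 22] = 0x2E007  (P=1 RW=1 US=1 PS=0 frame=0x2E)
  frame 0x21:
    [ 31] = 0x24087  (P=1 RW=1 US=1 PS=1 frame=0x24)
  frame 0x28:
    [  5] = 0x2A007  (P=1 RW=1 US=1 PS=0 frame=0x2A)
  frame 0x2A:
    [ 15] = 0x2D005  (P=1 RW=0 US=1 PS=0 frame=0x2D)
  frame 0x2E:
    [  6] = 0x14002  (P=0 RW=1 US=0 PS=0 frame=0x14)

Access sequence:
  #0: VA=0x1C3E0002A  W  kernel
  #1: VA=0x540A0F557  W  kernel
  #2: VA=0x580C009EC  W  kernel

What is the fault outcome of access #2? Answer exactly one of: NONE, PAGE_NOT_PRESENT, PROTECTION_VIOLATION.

Trace:
#0 VA=0x1C3E0002A (w,kernel):
  L0: frame=0x1D idx=7 entry=0x21007 [P=1 RW=1 US=1 PS=0]
  L1: frame=0x21 idx=31 entry=0x24087 [P=1 RW=1 US=1 PS=1]
  ✓ 0x2402A (huge @L1)  — 2 lookups
#1 VA=0x540A0F557 (w,kernel):
  L0: frame=0x1D idx=21 entry=0x28007 [P=1 RW=1 US=1 PS=0]
  L1: frame=0x28 idx=5 entry=0x2A007 [P=1 RW=1 US=1 PS=0]
  L2: frame=0x2A idx=15 entry=0x2D005 [P=1 RW=0 US=1 PS=0]
  ⇒ fault: PROTECTION_VIOLATION  — 3 lookups
#2 VA=0x580C009EC (w,kernel):
  L0: frame=0x1D idx=22 entry=0x2E007 [P=1 RW=1 US=1 PS=0]
  L1: frame=0x2E idx=6 entry=0x14002 [P=0 RW=1 US=0 PS=0]
  ⇒ fault: PAGE_NOT_PRESENT  — 2 lookups

Access #2 fault: PAGE_NOT_PRESENT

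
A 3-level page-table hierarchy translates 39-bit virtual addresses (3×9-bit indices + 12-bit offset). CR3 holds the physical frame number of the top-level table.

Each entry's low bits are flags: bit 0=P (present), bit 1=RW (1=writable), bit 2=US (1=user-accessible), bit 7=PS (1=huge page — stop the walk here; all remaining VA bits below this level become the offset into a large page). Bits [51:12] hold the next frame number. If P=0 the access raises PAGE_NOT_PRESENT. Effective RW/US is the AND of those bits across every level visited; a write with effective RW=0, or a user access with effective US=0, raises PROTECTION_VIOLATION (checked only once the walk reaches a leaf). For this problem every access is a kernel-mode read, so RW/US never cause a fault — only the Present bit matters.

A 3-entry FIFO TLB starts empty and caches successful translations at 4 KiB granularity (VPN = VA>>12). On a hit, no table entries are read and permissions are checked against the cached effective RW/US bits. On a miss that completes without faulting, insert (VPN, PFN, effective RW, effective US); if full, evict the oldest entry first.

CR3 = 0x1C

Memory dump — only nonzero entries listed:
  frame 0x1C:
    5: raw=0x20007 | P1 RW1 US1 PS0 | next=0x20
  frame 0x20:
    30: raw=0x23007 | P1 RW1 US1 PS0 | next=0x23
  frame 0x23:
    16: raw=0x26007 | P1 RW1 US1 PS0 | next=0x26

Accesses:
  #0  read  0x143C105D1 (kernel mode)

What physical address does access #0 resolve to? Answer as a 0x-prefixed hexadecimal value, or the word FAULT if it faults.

Trace:
#0 VA=0x143C105D1 (r,kernel):
  lvl0: tbl 0x1C, slot 5 ⇒ 0x20007 (P1/RW1/US1/PS0)
  lvl1: tbl 0x20, slot 30 ⇒ 0x23007 (P1/RW1/US1/PS0)
  lvl2: tbl 0x23, slot 16 ⇒ 0x26007 (P1/RW1/US1/PS0)
  ⇒ phys 0x265D1  [3 reads]

Access #0 PA: 0x265D1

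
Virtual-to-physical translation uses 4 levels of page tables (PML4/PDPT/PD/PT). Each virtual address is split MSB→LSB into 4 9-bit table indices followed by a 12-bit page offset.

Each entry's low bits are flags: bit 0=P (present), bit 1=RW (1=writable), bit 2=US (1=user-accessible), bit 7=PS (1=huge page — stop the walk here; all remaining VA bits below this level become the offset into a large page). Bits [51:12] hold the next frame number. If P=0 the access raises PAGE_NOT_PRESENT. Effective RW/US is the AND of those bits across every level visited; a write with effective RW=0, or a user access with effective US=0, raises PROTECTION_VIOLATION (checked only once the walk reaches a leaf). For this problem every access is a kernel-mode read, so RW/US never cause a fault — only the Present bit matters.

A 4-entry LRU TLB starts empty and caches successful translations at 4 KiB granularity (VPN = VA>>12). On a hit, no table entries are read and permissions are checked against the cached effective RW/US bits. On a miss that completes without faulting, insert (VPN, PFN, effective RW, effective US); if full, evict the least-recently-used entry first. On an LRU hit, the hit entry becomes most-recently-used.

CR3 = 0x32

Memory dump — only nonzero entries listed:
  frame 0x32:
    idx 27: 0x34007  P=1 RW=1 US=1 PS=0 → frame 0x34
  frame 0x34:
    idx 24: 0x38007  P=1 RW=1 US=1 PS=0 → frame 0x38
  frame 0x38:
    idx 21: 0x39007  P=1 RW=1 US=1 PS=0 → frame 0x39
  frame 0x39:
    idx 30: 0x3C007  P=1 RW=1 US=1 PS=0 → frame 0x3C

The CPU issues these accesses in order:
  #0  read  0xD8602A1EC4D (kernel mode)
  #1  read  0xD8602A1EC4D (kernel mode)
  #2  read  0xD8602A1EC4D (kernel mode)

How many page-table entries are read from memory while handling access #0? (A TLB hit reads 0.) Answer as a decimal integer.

Walk each access:
#0 VA=0xD8602A1EC4D (r,kernel):
  lvl0: tbl 0x32, slot 27 ⇒ 0x34007 (P1/RW1/US1/PS0)
  lvl1: tbl 0x34, slot 24 ⇒ 0x38007 (P1/RW1/US1/PS0)
  lvl2: tbl 0x38, slot 21 ⇒ 0x39007 (P1/RW1/US1/PS0)
  lvl3: tbl 0x39, slot 30 ⇒ 0x3C007 (P1/RW1/US1/PS0)
  ✓ 0x3CC4D  — 4 lookups
#1 VA=0xD8602A1EC4D (r,kernel):
  TLB hit vpn=0xD8602A1E → PA=0x3CC4D
#2 VA=0xD8602A1EC4D (r,kernel):
  TLB hit vpn=0xD8602A1E → PA=0x3CC4D

Entries read for #0: 4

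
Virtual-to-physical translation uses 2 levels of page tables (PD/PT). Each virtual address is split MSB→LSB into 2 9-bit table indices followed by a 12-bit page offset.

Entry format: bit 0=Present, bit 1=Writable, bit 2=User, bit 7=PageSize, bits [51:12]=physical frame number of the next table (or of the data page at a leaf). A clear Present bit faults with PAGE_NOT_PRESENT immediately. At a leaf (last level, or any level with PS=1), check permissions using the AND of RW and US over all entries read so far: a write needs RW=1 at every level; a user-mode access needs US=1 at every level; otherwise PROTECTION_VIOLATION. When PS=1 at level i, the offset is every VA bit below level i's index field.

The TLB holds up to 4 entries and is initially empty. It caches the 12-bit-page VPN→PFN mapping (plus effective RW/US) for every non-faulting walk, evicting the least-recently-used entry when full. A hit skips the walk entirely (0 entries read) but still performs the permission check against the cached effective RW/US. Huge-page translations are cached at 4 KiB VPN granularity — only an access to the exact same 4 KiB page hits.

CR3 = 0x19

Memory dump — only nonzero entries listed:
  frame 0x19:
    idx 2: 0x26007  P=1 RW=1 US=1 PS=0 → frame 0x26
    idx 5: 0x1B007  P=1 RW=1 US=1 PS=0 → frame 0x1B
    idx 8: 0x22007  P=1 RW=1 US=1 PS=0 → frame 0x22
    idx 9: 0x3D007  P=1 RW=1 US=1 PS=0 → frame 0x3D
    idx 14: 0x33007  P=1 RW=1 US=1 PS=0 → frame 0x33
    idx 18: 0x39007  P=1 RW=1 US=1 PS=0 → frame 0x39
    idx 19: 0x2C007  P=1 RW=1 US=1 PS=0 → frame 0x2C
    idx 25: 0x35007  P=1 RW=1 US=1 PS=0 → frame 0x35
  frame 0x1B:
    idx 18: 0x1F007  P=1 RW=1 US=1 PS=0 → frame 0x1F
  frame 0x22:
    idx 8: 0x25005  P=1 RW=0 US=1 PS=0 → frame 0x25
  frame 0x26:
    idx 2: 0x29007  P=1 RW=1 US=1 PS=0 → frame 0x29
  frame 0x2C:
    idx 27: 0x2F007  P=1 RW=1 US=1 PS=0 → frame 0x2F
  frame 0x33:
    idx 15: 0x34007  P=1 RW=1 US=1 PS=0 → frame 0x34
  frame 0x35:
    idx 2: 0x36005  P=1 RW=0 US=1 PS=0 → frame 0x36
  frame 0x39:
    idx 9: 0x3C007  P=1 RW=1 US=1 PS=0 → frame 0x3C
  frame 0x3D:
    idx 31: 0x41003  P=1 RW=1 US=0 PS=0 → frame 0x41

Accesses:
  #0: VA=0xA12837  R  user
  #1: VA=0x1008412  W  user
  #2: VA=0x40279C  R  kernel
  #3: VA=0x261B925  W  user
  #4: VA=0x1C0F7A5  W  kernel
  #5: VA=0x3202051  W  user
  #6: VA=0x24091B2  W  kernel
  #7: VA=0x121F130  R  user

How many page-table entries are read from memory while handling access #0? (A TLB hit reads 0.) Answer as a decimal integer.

Trace:
#0 VA=0xA12837 (r,user):
  L0 @0x19[5] → 0x1B007  P=1,RW=1,US=1,PS=0
  L1 @0x1B[18] → 0x1F007  P=1,RW=1,US=1,PS=0
  → PA=0x1F837  (2 entries read)
#1 VA=0x1008412 (w,user):
  L0 @0x19[8] → 0x22007  P=1,RW=1,US=1,PS=0
  L1 @0x22[8] → 0x25005  P=1,RW=0,US=1,PS=0
  ⇒ fault: PROTECTION_VIOLATION  — 2 lookups
#2 VA=0x40279C (r,kernel):
  L0 @0x19[2] → 0x26007  P=1,RW=1,US=1,PS=0
  L1 @0x26[2] → 0x29007  P=1,RW=1,US=1,PS=0
  → PA=0x2979C  (2 entries read)
#3 VA=0x261B925 (w,user):
  L0 @0x19[19] → 0x2C007  P=1,RW=1,US=1,PS=0
  L1 @0x2C[27] → 0x2F007  P=1,RW=1,US=1,PS=0
  → PA=0x2F925  (2 entries read)
#4 VA=0x1C0F7A5 (w,kernel):
  L0 @0x19[14] → 0x33007  P=1,RW=1,US=1,PS=0
  L1 @0x33[15] → 0x34007  P=1,RW=1,US=1,PS=0
  → PA=0x347A5  (2 entries read)
#5 VA=0x3202051 (w,user):
  L0 @0x19[25] → 0x35007  P=1,RW=1,US=1,PS=0
  L1 @0x35[2] → 0x36005  P=1,RW=0,US=1,PS=0
  ⇒ fault: PROTECTION_VIOLATION  — 2 lookups
#6 VA=0x24091B2 (w,kernel):
  L0 @0x19[18] → 0x39007  P=1,RW=1,US=1,PS=0
  L1 @0x39[9] → 0x3C007  P=1,RW=1,US=1,PS=0
  → PA=0x3C1B2  (2 entries read)
#7 VA=0x121F130 (r,user):
  L0 @0x19[9] → 0x3D007  P=1,RW=1,US=1,PS=0
  L1 @0x3D[31] → 0x41003  P=1,RW=1,US=0,PS=0
  ⇒ fault: PROTECTION_VIOLATION  — 2 lookups

Entries read for #0: 2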